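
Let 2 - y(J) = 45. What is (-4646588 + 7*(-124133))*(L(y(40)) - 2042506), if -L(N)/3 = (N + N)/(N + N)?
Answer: 11265497197171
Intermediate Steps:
y(J) = -43 (y(J) = 2 - 1*45 = 2 - 45 = -43)
L(N) = -3 (L(N) = -3*(N + N)/(N + N) = -3*2*N/(2*N) = -3*2*N*1/(2*N) = -3*1 = -3)
(-4646588 + 7*(-124133))*(L(y(40)) - 2042506) = (-4646588 + 7*(-124133))*(-3 - 2042506) = (-4646588 - 868931)*(-2042509) = -5515519*(-2042509) = 11265497197171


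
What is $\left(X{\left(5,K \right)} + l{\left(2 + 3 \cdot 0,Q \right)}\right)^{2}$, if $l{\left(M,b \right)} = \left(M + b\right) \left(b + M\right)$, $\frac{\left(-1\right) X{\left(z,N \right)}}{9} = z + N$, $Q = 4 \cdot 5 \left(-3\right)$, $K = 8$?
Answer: $10543009$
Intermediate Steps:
$Q = -60$ ($Q = 20 \left(-3\right) = -60$)
$X{\left(z,N \right)} = - 9 N - 9 z$ ($X{\left(z,N \right)} = - 9 \left(z + N\right) = - 9 \left(N + z\right) = - 9 N - 9 z$)
$l{\left(M,b \right)} = \left(M + b\right)^{2}$ ($l{\left(M,b \right)} = \left(M + b\right) \left(M + b\right) = \left(M + b\right)^{2}$)
$\left(X{\left(5,K \right)} + l{\left(2 + 3 \cdot 0,Q \right)}\right)^{2} = \left(\left(\left(-9\right) 8 - 45\right) + \left(\left(2 + 3 \cdot 0\right) - 60\right)^{2}\right)^{2} = \left(\left(-72 - 45\right) + \left(\left(2 + 0\right) - 60\right)^{2}\right)^{2} = \left(-117 + \left(2 - 60\right)^{2}\right)^{2} = \left(-117 + \left(-58\right)^{2}\right)^{2} = \left(-117 + 3364\right)^{2} = 3247^{2} = 10543009$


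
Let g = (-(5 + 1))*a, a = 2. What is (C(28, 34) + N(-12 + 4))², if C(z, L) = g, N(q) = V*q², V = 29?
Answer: 3400336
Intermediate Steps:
g = -12 (g = -(5 + 1)*2 = -1*6*2 = -6*2 = -12)
N(q) = 29*q²
C(z, L) = -12
(C(28, 34) + N(-12 + 4))² = (-12 + 29*(-12 + 4)²)² = (-12 + 29*(-8)²)² = (-12 + 29*64)² = (-12 + 1856)² = 1844² = 3400336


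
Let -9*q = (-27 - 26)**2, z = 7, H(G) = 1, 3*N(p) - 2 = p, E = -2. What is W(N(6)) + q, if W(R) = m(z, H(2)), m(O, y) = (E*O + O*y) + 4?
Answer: -2836/9 ≈ -315.11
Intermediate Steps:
N(p) = 2/3 + p/3
m(O, y) = 4 - 2*O + O*y (m(O, y) = (-2*O + O*y) + 4 = 4 - 2*O + O*y)
q = -2809/9 (q = -(-27 - 26)**2/9 = -1/9*(-53)**2 = -1/9*2809 = -2809/9 ≈ -312.11)
W(R) = -3 (W(R) = 4 - 2*7 + 7*1 = 4 - 14 + 7 = -3)
W(N(6)) + q = -3 - 2809/9 = -2836/9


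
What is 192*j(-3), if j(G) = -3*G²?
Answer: -5184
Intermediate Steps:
192*j(-3) = 192*(-3*(-3)²) = 192*(-3*9) = 192*(-27) = -5184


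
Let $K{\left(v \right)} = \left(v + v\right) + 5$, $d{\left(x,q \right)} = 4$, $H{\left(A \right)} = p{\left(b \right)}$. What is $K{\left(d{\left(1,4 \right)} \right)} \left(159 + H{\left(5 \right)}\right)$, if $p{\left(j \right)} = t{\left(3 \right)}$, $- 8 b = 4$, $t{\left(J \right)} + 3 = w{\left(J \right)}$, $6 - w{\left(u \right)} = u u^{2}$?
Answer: $1755$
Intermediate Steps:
$w{\left(u \right)} = 6 - u^{3}$ ($w{\left(u \right)} = 6 - u u^{2} = 6 - u^{3}$)
$t{\left(J \right)} = 3 - J^{3}$ ($t{\left(J \right)} = -3 - \left(-6 + J^{3}\right) = 3 - J^{3}$)
$b = - \frac{1}{2}$ ($b = \left(- \frac{1}{8}\right) 4 = - \frac{1}{2} \approx -0.5$)
$p{\left(j \right)} = -24$ ($p{\left(j \right)} = 3 - 3^{3} = 3 - 27 = -24$)
$H{\left(A \right)} = -24$
$K{\left(v \right)} = 5 + 2 v$ ($K{\left(v \right)} = 2 v + 5 = 5 + 2 v$)
$K{\left(d{\left(1,4 \right)} \right)} \left(159 + H{\left(5 \right)}\right) = \left(5 + 2 \cdot 4\right) \left(159 - 24\right) = \left(5 + 8\right) 135 = 13 \cdot 135 = 1755$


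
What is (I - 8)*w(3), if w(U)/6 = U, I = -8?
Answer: -288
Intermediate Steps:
w(U) = 6*U
(I - 8)*w(3) = (-8 - 8)*(6*3) = -16*18 = -288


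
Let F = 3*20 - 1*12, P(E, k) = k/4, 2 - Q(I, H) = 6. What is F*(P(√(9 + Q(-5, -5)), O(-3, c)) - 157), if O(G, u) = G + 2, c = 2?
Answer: -7548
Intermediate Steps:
Q(I, H) = -4 (Q(I, H) = 2 - 1*6 = 2 - 6 = -4)
O(G, u) = 2 + G
P(E, k) = k/4 (P(E, k) = k*(¼) = k/4)
F = 48 (F = 60 - 12 = 48)
F*(P(√(9 + Q(-5, -5)), O(-3, c)) - 157) = 48*((2 - 3)/4 - 157) = 48*((¼)*(-1) - 157) = 48*(-¼ - 157) = 48*(-629/4) = -7548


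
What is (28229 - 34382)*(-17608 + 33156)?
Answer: -95666844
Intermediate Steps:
(28229 - 34382)*(-17608 + 33156) = -6153*15548 = -95666844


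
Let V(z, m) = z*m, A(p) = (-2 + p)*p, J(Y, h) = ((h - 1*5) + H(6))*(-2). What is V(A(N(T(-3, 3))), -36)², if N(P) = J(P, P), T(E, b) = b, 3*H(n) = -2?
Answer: 409600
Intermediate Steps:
H(n) = -⅔ (H(n) = (⅓)*(-2) = -⅔)
J(Y, h) = 34/3 - 2*h (J(Y, h) = ((h - 1*5) - ⅔)*(-2) = ((h - 5) - ⅔)*(-2) = ((-5 + h) - ⅔)*(-2) = (-17/3 + h)*(-2) = 34/3 - 2*h)
N(P) = 34/3 - 2*P
A(p) = p*(-2 + p)
V(z, m) = m*z
V(A(N(T(-3, 3))), -36)² = (-36*(34/3 - 2*3)*(-2 + (34/3 - 2*3)))² = (-36*(34/3 - 6)*(-2 + (34/3 - 6)))² = (-192*(-2 + 16/3))² = (-192*10/3)² = (-36*160/9)² = (-640)² = 409600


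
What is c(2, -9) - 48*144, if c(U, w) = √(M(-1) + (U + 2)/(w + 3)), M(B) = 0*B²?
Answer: -6912 + I*√6/3 ≈ -6912.0 + 0.8165*I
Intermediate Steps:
M(B) = 0
c(U, w) = √((2 + U)/(3 + w)) (c(U, w) = √(0 + (U + 2)/(w + 3)) = √(0 + (2 + U)/(3 + w)) = √((2 + U)/(3 + w)))
c(2, -9) - 48*144 = √((2 + 2)/(3 - 9)) - 48*144 = √(4/(-6)) - 6912 = √(-⅙*4) - 6912 = √(-⅔) - 6912 = I*√6/3 - 6912 = -6912 + I*√6/3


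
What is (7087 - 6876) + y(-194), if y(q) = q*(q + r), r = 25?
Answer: 32997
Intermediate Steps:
y(q) = q*(25 + q) (y(q) = q*(q + 25) = q*(25 + q))
(7087 - 6876) + y(-194) = (7087 - 6876) - 194*(25 - 194) = 211 - 194*(-169) = 211 + 32786 = 32997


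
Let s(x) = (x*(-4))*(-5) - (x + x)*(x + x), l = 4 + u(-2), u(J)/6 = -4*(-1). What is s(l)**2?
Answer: 6635776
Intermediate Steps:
u(J) = 24 (u(J) = 6*(-4*(-1)) = 6*4 = 24)
l = 28 (l = 4 + 24 = 28)
s(x) = -4*x**2 + 20*x (s(x) = -4*x*(-5) - 2*x*2*x = 20*x - 4*x**2 = -4*x**2 + 20*x)
s(l)**2 = (4*28*(5 - 1*28))**2 = (4*28*(5 - 28))**2 = (4*28*(-23))**2 = (-2576)**2 = 6635776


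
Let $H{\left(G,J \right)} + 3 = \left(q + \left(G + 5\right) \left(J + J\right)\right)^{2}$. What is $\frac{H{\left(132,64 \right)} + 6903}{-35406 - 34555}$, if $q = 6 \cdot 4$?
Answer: $- \frac{308360500}{69961} \approx -4407.6$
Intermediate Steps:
$q = 24$
$H{\left(G,J \right)} = -3 + \left(24 + 2 J \left(5 + G\right)\right)^{2}$ ($H{\left(G,J \right)} = -3 + \left(24 + \left(G + 5\right) \left(J + J\right)\right)^{2} = -3 + \left(24 + \left(5 + G\right) 2 J\right)^{2} = -3 + \left(24 + 2 J \left(5 + G\right)\right)^{2}$)
$\frac{H{\left(132,64 \right)} + 6903}{-35406 - 34555} = \frac{\left(-3 + 4 \left(12 + 5 \cdot 64 + 132 \cdot 64\right)^{2}\right) + 6903}{-35406 - 34555} = \frac{\left(-3 + 4 \left(12 + 320 + 8448\right)^{2}\right) + 6903}{-69961} = \left(\left(-3 + 4 \cdot 8780^{2}\right) + 6903\right) \left(- \frac{1}{69961}\right) = \left(\left(-3 + 4 \cdot 77088400\right) + 6903\right) \left(- \frac{1}{69961}\right) = \left(\left(-3 + 308353600\right) + 6903\right) \left(- \frac{1}{69961}\right) = \left(308353597 + 6903\right) \left(- \frac{1}{69961}\right) = 308360500 \left(- \frac{1}{69961}\right) = - \frac{308360500}{69961}$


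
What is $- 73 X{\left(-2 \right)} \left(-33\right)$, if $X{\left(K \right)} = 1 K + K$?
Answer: $-9636$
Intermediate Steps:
$X{\left(K \right)} = 2 K$ ($X{\left(K \right)} = K + K = 2 K$)
$- 73 X{\left(-2 \right)} \left(-33\right) = - 73 \cdot 2 \left(-2\right) \left(-33\right) = \left(-73\right) \left(-4\right) \left(-33\right) = 292 \left(-33\right) = -9636$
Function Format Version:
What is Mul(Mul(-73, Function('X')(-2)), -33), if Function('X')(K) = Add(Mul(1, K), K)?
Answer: -9636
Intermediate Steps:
Function('X')(K) = Mul(2, K) (Function('X')(K) = Add(K, K) = Mul(2, K))
Mul(Mul(-73, Function('X')(-2)), -33) = Mul(Mul(-73, Mul(2, -2)), -33) = Mul(Mul(-73, -4), -33) = Mul(292, -33) = -9636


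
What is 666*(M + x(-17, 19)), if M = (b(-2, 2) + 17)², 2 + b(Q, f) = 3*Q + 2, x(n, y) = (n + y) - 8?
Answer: 76590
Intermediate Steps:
x(n, y) = -8 + n + y
b(Q, f) = 3*Q (b(Q, f) = -2 + (3*Q + 2) = -2 + (2 + 3*Q) = 3*Q)
M = 121 (M = (3*(-2) + 17)² = (-6 + 17)² = 11² = 121)
666*(M + x(-17, 19)) = 666*(121 + (-8 - 17 + 19)) = 666*(121 - 6) = 666*115 = 76590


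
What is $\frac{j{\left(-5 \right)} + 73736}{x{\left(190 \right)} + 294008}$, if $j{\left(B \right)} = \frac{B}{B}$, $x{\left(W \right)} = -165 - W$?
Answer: $\frac{73737}{293653} \approx 0.2511$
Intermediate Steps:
$j{\left(B \right)} = 1$
$\frac{j{\left(-5 \right)} + 73736}{x{\left(190 \right)} + 294008} = \frac{1 + 73736}{\left(-165 - 190\right) + 294008} = \frac{73737}{\left(-165 - 190\right) + 294008} = \frac{73737}{-355 + 294008} = \frac{73737}{293653}$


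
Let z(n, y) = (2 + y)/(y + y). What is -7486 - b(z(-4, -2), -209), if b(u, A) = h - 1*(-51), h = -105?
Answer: -7432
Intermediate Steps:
z(n, y) = (2 + y)/(2*y) (z(n, y) = (2 + y)/((2*y)) = (2 + y)*(1/(2*y)) = (2 + y)/(2*y))
b(u, A) = -54 (b(u, A) = -105 - 1*(-51) = -105 + 51 = -54)
-7486 - b(z(-4, -2), -209) = -7486 - 1*(-54) = -7486 + 54 = -7432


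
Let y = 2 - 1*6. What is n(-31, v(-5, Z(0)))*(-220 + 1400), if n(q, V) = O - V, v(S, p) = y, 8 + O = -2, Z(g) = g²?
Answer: -7080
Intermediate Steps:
O = -10 (O = -8 - 2 = -10)
y = -4 (y = 2 - 6 = -4)
v(S, p) = -4
n(q, V) = -10 - V
n(-31, v(-5, Z(0)))*(-220 + 1400) = (-10 - 1*(-4))*(-220 + 1400) = (-10 + 4)*1180 = -6*1180 = -7080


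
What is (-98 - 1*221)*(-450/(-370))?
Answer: -14355/37 ≈ -387.97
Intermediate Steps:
(-98 - 1*221)*(-450/(-370)) = (-98 - 221)*(-450*(-1/370)) = -319*45/37 = -14355/37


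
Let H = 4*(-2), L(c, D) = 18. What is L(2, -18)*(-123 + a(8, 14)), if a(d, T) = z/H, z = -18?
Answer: -4347/2 ≈ -2173.5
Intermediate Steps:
H = -8
a(d, T) = 9/4 (a(d, T) = -18/(-8) = -18*(-⅛) = 9/4)
L(2, -18)*(-123 + a(8, 14)) = 18*(-123 + 9/4) = 18*(-483/4) = -4347/2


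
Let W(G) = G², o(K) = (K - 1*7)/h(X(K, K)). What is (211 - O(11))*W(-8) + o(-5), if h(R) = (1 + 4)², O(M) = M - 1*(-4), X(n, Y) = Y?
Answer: 313588/25 ≈ 12544.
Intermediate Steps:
O(M) = 4 + M (O(M) = M + 4 = 4 + M)
h(R) = 25 (h(R) = 5² = 25)
o(K) = -7/25 + K/25 (o(K) = (K - 1*7)/25 = (K - 7)*(1/25) = (-7 + K)*(1/25) = -7/25 + K/25)
(211 - O(11))*W(-8) + o(-5) = (211 - (4 + 11))*(-8)² + (-7/25 + (1/25)*(-5)) = (211 - 1*15)*64 + (-7/25 - ⅕) = (211 - 15)*64 - 12/25 = 196*64 - 12/25 = 12544 - 12/25 = 313588/25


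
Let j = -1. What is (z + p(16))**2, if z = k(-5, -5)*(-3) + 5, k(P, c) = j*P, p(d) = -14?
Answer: 576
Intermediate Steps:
k(P, c) = -P
z = -10 (z = -1*(-5)*(-3) + 5 = 5*(-3) + 5 = -15 + 5 = -10)
(z + p(16))**2 = (-10 - 14)**2 = (-24)**2 = 576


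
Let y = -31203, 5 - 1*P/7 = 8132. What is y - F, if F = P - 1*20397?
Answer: 46083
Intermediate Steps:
P = -56889 (P = 35 - 7*8132 = 35 - 56924 = -56889)
F = -77286 (F = -56889 - 1*20397 = -56889 - 20397 = -77286)
y - F = -31203 - 1*(-77286) = -31203 + 77286 = 46083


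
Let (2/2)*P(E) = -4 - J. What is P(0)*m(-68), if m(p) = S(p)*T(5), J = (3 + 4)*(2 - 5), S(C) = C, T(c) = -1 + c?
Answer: -4624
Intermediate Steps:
J = -21 (J = 7*(-3) = -21)
m(p) = 4*p (m(p) = p*(-1 + 5) = p*4 = 4*p)
P(E) = 17 (P(E) = -4 - 1*(-21) = -4 + 21 = 17)
P(0)*m(-68) = 17*(4*(-68)) = 17*(-272) = -4624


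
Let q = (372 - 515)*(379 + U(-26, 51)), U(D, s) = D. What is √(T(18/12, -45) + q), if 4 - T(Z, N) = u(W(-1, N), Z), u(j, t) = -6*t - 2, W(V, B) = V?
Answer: 4*I*√3154 ≈ 224.64*I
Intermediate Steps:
u(j, t) = -2 - 6*t
T(Z, N) = 6 + 6*Z (T(Z, N) = 4 - (-2 - 6*Z) = 4 + (2 + 6*Z) = 6 + 6*Z)
q = -50479 (q = (372 - 515)*(379 - 26) = -143*353 = -50479)
√(T(18/12, -45) + q) = √((6 + 6*(18/12)) - 50479) = √((6 + 6*(18*(1/12))) - 50479) = √((6 + 6*(3/2)) - 50479) = √((6 + 9) - 50479) = √(15 - 50479) = √(-50464) = 4*I*√3154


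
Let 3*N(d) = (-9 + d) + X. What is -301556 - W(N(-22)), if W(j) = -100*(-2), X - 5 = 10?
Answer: -301756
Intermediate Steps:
X = 15 (X = 5 + 10 = 15)
N(d) = 2 + d/3 (N(d) = ((-9 + d) + 15)/3 = (6 + d)/3 = 2 + d/3)
W(j) = 200
-301556 - W(N(-22)) = -301556 - 1*200 = -301556 - 200 = -301756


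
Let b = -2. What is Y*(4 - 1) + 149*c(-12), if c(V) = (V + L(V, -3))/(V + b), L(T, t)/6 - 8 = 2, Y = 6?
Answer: -3450/7 ≈ -492.86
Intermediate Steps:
L(T, t) = 60 (L(T, t) = 48 + 6*2 = 48 + 12 = 60)
c(V) = (60 + V)/(-2 + V) (c(V) = (V + 60)/(V - 2) = (60 + V)/(-2 + V))
Y*(4 - 1) + 149*c(-12) = 6*(4 - 1) + 149*((60 - 12)/(-2 - 12)) = 6*3 + 149*(48/(-14)) = 18 + 149*(-1/14*48) = 18 + 149*(-24/7) = 18 - 3576/7 = -3450/7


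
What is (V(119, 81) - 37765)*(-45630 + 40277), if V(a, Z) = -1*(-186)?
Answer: 201160387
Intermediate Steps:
V(a, Z) = 186
(V(119, 81) - 37765)*(-45630 + 40277) = (186 - 37765)*(-45630 + 40277) = -37579*(-5353) = 201160387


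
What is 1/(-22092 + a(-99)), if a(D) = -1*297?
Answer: -1/22389 ≈ -4.4665e-5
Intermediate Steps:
a(D) = -297
1/(-22092 + a(-99)) = 1/(-22092 - 297) = 1/(-22389) = -1/22389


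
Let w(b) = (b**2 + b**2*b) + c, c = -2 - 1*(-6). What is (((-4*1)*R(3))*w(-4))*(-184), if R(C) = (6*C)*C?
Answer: -1748736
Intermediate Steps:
R(C) = 6*C**2
c = 4 (c = -2 + 6 = 4)
w(b) = 4 + b**2 + b**3 (w(b) = (b**2 + b**2*b) + 4 = (b**2 + b**3) + 4 = 4 + b**2 + b**3)
(((-4*1)*R(3))*w(-4))*(-184) = (((-4*1)*(6*3**2))*(4 + (-4)**2 + (-4)**3))*(-184) = ((-24*9)*(4 + 16 - 64))*(-184) = (-4*54*(-44))*(-184) = -216*(-44)*(-184) = 9504*(-184) = -1748736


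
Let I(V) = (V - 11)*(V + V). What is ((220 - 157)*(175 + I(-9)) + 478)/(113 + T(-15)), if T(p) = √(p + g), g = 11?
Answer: 3862679/12773 - 68366*I/12773 ≈ 302.41 - 5.3524*I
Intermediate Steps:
I(V) = 2*V*(-11 + V) (I(V) = (-11 + V)*(2*V) = 2*V*(-11 + V))
T(p) = √(11 + p) (T(p) = √(p + 11) = √(11 + p))
((220 - 157)*(175 + I(-9)) + 478)/(113 + T(-15)) = ((220 - 157)*(175 + 2*(-9)*(-11 - 9)) + 478)/(113 + √(11 - 15)) = (63*(175 + 2*(-9)*(-20)) + 478)/(113 + √(-4)) = (63*(175 + 360) + 478)/(113 + 2*I) = (63*535 + 478)*((113 - 2*I)/12773) = (33705 + 478)*((113 - 2*I)/12773) = 34183*((113 - 2*I)/12773) = 34183*(113 - 2*I)/12773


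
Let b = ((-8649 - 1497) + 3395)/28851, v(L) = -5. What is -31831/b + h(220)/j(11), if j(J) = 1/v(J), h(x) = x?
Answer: 910930081/6751 ≈ 1.3493e+5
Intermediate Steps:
j(J) = -⅕ (j(J) = 1/(-5) = -⅕)
b = -6751/28851 (b = (-10146 + 3395)*(1/28851) = -6751*1/28851 = -6751/28851 ≈ -0.23400)
-31831/b + h(220)/j(11) = -31831/(-6751/28851) + 220/(-⅕) = -31831*(-28851/6751) + 220*(-5) = 918356181/6751 - 1100 = 910930081/6751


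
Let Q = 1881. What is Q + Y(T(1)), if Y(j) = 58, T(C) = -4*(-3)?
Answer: 1939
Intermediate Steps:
T(C) = 12
Q + Y(T(1)) = 1881 + 58 = 1939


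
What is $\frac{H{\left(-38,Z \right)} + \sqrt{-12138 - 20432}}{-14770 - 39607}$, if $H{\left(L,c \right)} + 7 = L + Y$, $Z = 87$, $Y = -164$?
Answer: $\frac{209}{54377} - \frac{i \sqrt{32570}}{54377} \approx 0.0038435 - 0.0033189 i$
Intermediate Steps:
$H{\left(L,c \right)} = -171 + L$ ($H{\left(L,c \right)} = -7 + \left(L - 164\right) = -7 + \left(-164 + L\right) = -171 + L$)
$\frac{H{\left(-38,Z \right)} + \sqrt{-12138 - 20432}}{-14770 - 39607} = \frac{\left(-171 - 38\right) + \sqrt{-12138 - 20432}}{-14770 - 39607} = \frac{-209 + \sqrt{-32570}}{-54377} = \left(-209 + i \sqrt{32570}\right) \left(- \frac{1}{54377}\right) = \frac{209}{54377} - \frac{i \sqrt{32570}}{54377}$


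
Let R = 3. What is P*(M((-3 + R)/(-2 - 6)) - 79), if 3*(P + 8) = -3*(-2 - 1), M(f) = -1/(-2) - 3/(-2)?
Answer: 385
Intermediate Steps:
M(f) = 2 (M(f) = -1*(-1/2) - 3*(-1/2) = 1/2 + 3/2 = 2)
P = -5 (P = -8 + (-3*(-2 - 1))/3 = -8 + (-3*(-3))/3 = -8 + (1/3)*9 = -8 + 3 = -5)
P*(M((-3 + R)/(-2 - 6)) - 79) = -5*(2 - 79) = -5*(-77) = 385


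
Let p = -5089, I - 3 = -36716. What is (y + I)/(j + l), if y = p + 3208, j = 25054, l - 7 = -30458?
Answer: 38594/5397 ≈ 7.1510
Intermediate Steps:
l = -30451 (l = 7 - 30458 = -30451)
I = -36713 (I = 3 - 36716 = -36713)
y = -1881 (y = -5089 + 3208 = -1881)
(y + I)/(j + l) = (-1881 - 36713)/(25054 - 30451) = -38594/(-5397) = -38594*(-1/5397) = 38594/5397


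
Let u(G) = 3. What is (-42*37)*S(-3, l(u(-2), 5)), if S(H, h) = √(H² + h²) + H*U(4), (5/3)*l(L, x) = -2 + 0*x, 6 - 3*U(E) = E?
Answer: 3108 - 4662*√29/5 ≈ -1913.1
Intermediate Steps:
U(E) = 2 - E/3
l(L, x) = -6/5 (l(L, x) = 3*(-2 + 0*x)/5 = 3*(-2 + 0)/5 = (⅗)*(-2) = -6/5)
S(H, h) = √(H² + h²) + 2*H/3 (S(H, h) = √(H² + h²) + H*(2 - ⅓*4) = √(H² + h²) + H*(2 - 4/3) = √(H² + h²) + H*(⅔) = √(H² + h²) + 2*H/3)
(-42*37)*S(-3, l(u(-2), 5)) = (-42*37)*(√((-3)² + (-6/5)²) + (⅔)*(-3)) = -1554*(√(9 + 36/25) - 2) = -1554*(√(261/25) - 2) = -1554*(3*√29/5 - 2) = -1554*(-2 + 3*√29/5) = 3108 - 4662*√29/5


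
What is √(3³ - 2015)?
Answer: 2*I*√497 ≈ 44.587*I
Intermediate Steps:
√(3³ - 2015) = √(27 - 2015) = √(-1988) = 2*I*√497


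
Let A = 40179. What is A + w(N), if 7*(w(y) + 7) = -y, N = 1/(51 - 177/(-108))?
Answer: 532881544/13265 ≈ 40172.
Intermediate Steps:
N = 36/1895 (N = 1/(51 - 177*(-1/108)) = 1/(51 + 59/36) = 1/(1895/36) = 36/1895 ≈ 0.018997)
w(y) = -7 - y/7 (w(y) = -7 + (-y)/7 = -7 - y/7)
A + w(N) = 40179 + (-7 - 1/7*36/1895) = 40179 + (-7 - 36/13265) = 40179 - 92891/13265 = 532881544/13265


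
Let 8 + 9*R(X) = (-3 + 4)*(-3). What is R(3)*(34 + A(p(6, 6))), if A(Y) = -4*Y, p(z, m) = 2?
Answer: -286/9 ≈ -31.778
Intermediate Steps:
R(X) = -11/9 (R(X) = -8/9 + ((-3 + 4)*(-3))/9 = -8/9 + (1*(-3))/9 = -8/9 + (⅑)*(-3) = -8/9 - ⅓ = -11/9)
R(3)*(34 + A(p(6, 6))) = -11*(34 - 4*2)/9 = -11*(34 - 8)/9 = -11/9*26 = -286/9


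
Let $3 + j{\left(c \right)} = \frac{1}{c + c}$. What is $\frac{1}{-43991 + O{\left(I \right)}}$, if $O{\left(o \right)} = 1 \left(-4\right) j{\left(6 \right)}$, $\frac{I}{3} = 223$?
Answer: $- \frac{3}{131938} \approx -2.2738 \cdot 10^{-5}$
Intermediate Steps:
$I = 669$ ($I = 3 \cdot 223 = 669$)
$j{\left(c \right)} = -3 + \frac{1}{2 c}$ ($j{\left(c \right)} = -3 + \frac{1}{c + c} = -3 + \frac{1}{2 c}$)
$O{\left(o \right)} = \frac{35}{3}$ ($O{\left(o \right)} = 1 \left(-4\right) \left(-3 + \frac{1}{2 \cdot 6}\right) = - 4 \left(-3 + \frac{1}{2} \cdot \frac{1}{6}\right) = - 4 \left(-3 + \frac{1}{12}\right) = \left(-4\right) \left(- \frac{35}{12}\right) = \frac{35}{3}$)
$\frac{1}{-43991 + O{\left(I \right)}} = \frac{1}{-43991 + \frac{35}{3}} = \frac{1}{- \frac{131938}{3}} = - \frac{3}{131938}$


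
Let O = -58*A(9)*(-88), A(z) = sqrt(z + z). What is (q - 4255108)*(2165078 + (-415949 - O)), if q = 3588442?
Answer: -1166084833914 + 10207989792*sqrt(2) ≈ -1.1516e+12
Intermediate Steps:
A(z) = sqrt(2)*sqrt(z) (A(z) = sqrt(2*z) = sqrt(2)*sqrt(z))
O = 15312*sqrt(2) (O = -58*sqrt(2)*sqrt(9)*(-88) = -58*sqrt(2)*3*(-88) = -174*sqrt(2)*(-88) = 15312*sqrt(2) ≈ 21654.)
(q - 4255108)*(2165078 + (-415949 - O)) = (3588442 - 4255108)*(2165078 + (-415949 - 15312*sqrt(2))) = -666666*(2165078 + (-415949 - 15312*sqrt(2))) = -666666*(1749129 - 15312*sqrt(2)) = -1166084833914 + 10207989792*sqrt(2)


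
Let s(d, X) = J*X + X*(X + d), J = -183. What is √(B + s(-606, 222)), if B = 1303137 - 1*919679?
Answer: 4*√16099 ≈ 507.53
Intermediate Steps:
s(d, X) = -183*X + X*(X + d)
B = 383458 (B = 1303137 - 919679 = 383458)
√(B + s(-606, 222)) = √(383458 + 222*(-183 + 222 - 606)) = √(383458 + 222*(-567)) = √(383458 - 125874) = √257584 = 4*√16099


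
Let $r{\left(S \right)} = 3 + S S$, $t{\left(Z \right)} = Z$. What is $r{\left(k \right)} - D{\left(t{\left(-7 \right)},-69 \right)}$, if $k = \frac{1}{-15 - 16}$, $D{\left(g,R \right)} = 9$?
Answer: $- \frac{5765}{961} \approx -5.999$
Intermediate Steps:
$k = - \frac{1}{31}$ ($k = \frac{1}{-31} = - \frac{1}{31} \approx -0.032258$)
$r{\left(S \right)} = 3 + S^{2}$
$r{\left(k \right)} - D{\left(t{\left(-7 \right)},-69 \right)} = \left(3 + \left(- \frac{1}{31}\right)^{2}\right) - 9 = \left(3 + \frac{1}{961}\right) - 9 = \frac{2884}{961} - 9 = - \frac{5765}{961}$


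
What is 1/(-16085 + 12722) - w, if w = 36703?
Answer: -123432190/3363 ≈ -36703.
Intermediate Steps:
1/(-16085 + 12722) - w = 1/(-16085 + 12722) - 1*36703 = 1/(-3363) - 36703 = -1/3363 - 36703 = -123432190/3363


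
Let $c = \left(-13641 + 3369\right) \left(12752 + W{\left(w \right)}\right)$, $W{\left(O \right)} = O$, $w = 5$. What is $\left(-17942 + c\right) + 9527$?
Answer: $-131048319$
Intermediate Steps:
$c = -131039904$ ($c = \left(-13641 + 3369\right) \left(12752 + 5\right) = \left(-10272\right) 12757 = -131039904$)
$\left(-17942 + c\right) + 9527 = \left(-17942 - 131039904\right) + 9527 = -131057846 + 9527 = -131048319$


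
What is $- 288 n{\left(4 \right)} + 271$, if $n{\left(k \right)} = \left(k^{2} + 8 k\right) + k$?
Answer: $-14705$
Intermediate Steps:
$n{\left(k \right)} = k^{2} + 9 k$
$- 288 n{\left(4 \right)} + 271 = - 288 \cdot 4 \left(9 + 4\right) + 271 = - 288 \cdot 4 \cdot 13 + 271 = \left(-288\right) 52 + 271 = -14976 + 271 = -14705$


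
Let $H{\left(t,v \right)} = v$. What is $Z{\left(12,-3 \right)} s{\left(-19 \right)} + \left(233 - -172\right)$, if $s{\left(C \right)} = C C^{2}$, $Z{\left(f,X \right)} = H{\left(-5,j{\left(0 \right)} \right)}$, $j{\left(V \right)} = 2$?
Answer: $-13313$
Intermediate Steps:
$Z{\left(f,X \right)} = 2$
$s{\left(C \right)} = C^{3}$
$Z{\left(12,-3 \right)} s{\left(-19 \right)} + \left(233 - -172\right) = 2 \left(-19\right)^{3} + \left(233 - -172\right) = 2 \left(-6859\right) + \left(233 + 172\right) = -13718 + 405 = -13313$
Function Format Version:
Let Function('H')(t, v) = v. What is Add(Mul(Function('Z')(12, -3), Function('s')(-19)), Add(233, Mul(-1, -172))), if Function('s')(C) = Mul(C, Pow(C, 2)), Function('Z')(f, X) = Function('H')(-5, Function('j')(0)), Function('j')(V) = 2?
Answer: -13313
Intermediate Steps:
Function('Z')(f, X) = 2
Function('s')(C) = Pow(C, 3)
Add(Mul(Function('Z')(12, -3), Function('s')(-19)), Add(233, Mul(-1, -172))) = Add(Mul(2, Pow(-19, 3)), Add(233, Mul(-1, -172))) = Add(Mul(2, -6859), Add(233, 172)) = Add(-13718, 405) = -13313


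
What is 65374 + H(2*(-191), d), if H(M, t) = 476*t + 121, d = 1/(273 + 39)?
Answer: 5108729/78 ≈ 65497.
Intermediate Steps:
d = 1/312 ≈ 0.0032051
H(M, t) = 121 + 476*t
65374 + H(2*(-191), d) = 65374 + (121 + 476*(1/312)) = 65374 + (121 + 119/78) = 65374 + 9557/78 = 5108729/78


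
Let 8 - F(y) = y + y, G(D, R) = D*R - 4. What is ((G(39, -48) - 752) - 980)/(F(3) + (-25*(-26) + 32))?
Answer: -902/171 ≈ -5.2749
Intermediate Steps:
G(D, R) = -4 + D*R
F(y) = 8 - 2*y (F(y) = 8 - (y + y) = 8 - 2*y)
((G(39, -48) - 752) - 980)/(F(3) + (-25*(-26) + 32)) = (((-4 + 39*(-48)) - 752) - 980)/((8 - 2*3) + (-25*(-26) + 32)) = (((-4 - 1872) - 752) - 980)/((8 - 6) + (650 + 32)) = ((-1876 - 752) - 980)/(2 + 682) = (-2628 - 980)/684 = -3608*1/684 = -902/171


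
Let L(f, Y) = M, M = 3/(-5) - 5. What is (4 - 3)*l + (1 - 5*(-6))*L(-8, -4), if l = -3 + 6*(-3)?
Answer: -973/5 ≈ -194.60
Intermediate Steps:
l = -21 (l = -3 - 18 = -21)
M = -28/5 (M = 3*(-⅕) - 5 = -⅗ - 5 = -28/5 ≈ -5.6000)
L(f, Y) = -28/5
(4 - 3)*l + (1 - 5*(-6))*L(-8, -4) = (4 - 3)*(-21) + (1 - 5*(-6))*(-28/5) = 1*(-21) + (1 + 30)*(-28/5) = -21 + 31*(-28/5) = -21 - 868/5 = -973/5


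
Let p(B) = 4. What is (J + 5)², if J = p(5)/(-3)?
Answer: 121/9 ≈ 13.444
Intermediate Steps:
J = -4/3 (J = 4/(-3) = 4*(-⅓) = -4/3 ≈ -1.3333)
(J + 5)² = (-4/3 + 5)² = (11/3)² = 121/9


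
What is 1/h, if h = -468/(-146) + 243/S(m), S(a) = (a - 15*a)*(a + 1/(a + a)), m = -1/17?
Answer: -49567/1549971 ≈ -0.031979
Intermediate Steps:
m = -1/17 (m = -1*1/17 = -1/17 ≈ -0.058824)
S(a) = -14*a*(a + 1/(2*a)) (S(a) = (-14*a)*(a + 1/(2*a)) = -14*a*(a + 1/(2*a)))
h = -1549971/49567 (h = -468/(-146) + 243/(-7 - 14*(-1/17)**2) = -468*(-1/146) + 243/(-7 - 14*1/289) = 234/73 + 243/(-7 - 14/289) = 234/73 + 243/(-2037/289) = 234/73 + 243*(-289/2037) = 234/73 - 23409/679 = -1549971/49567 ≈ -31.270)
1/h = 1/(-1549971/49567) = -49567/1549971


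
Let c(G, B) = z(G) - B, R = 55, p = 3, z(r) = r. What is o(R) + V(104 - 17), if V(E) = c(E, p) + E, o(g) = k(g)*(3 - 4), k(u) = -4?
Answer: 175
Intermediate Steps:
o(g) = 4 (o(g) = -4*(3 - 4) = -4*(-1) = 4)
c(G, B) = G - B
V(E) = -3 + 2*E (V(E) = (E - 1*3) + E = (E - 3) + E = (-3 + E) + E = -3 + 2*E)
o(R) + V(104 - 17) = 4 + (-3 + 2*(104 - 17)) = 4 + (-3 + 2*87) = 4 + (-3 + 174) = 4 + 171 = 175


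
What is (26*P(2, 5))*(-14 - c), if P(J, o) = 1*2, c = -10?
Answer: -208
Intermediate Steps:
P(J, o) = 2
(26*P(2, 5))*(-14 - c) = (26*2)*(-14 - 1*(-10)) = 52*(-14 + 10) = 52*(-4) = -208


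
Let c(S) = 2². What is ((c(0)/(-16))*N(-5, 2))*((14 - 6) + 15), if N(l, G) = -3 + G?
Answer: 23/4 ≈ 5.7500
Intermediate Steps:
c(S) = 4
((c(0)/(-16))*N(-5, 2))*((14 - 6) + 15) = ((4/(-16))*(-3 + 2))*((14 - 6) + 15) = ((4*(-1/16))*(-1))*(8 + 15) = -¼*(-1)*23 = (¼)*23 = 23/4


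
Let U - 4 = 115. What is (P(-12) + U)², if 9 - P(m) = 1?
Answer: 16129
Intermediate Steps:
U = 119 (U = 4 + 115 = 119)
P(m) = 8 (P(m) = 9 - 1*1 = 9 - 1 = 8)
(P(-12) + U)² = (8 + 119)² = 127² = 16129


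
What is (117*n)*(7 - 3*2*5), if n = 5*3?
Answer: -40365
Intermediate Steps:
n = 15
(117*n)*(7 - 3*2*5) = (117*15)*(7 - 3*2*5) = 1755*(7 - 6*5) = 1755*(7 - 30) = 1755*(-23) = -40365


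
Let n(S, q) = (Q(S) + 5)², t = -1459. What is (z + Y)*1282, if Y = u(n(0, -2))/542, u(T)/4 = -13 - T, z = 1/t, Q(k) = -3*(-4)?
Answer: -1130091974/395389 ≈ -2858.2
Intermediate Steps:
Q(k) = 12
z = -1/1459 (z = 1/(-1459) = -1/1459 ≈ -0.00068540)
n(S, q) = 289 (n(S, q) = (12 + 5)² = 17² = 289)
u(T) = -52 - 4*T (u(T) = 4*(-13 - T) = -52 - 4*T)
Y = -604/271 (Y = (-52 - 4*289)/542 = (-52 - 1156)*(1/542) = -1208*1/542 = -604/271 ≈ -2.2288)
(z + Y)*1282 = (-1/1459 - 604/271)*1282 = -881507/395389*1282 = -1130091974/395389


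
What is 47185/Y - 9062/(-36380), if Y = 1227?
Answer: 863854687/22319130 ≈ 38.705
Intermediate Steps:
47185/Y - 9062/(-36380) = 47185/1227 - 9062/(-36380) = 47185*(1/1227) - 9062*(-1/36380) = 47185/1227 + 4531/18190 = 863854687/22319130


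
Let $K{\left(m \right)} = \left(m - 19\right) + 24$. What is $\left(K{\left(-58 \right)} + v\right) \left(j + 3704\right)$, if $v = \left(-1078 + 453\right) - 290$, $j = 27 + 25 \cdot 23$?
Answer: $-4168208$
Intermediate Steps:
$j = 602$ ($j = 27 + 575 = 602$)
$v = -915$ ($v = -625 - 290 = -915$)
$K{\left(m \right)} = 5 + m$ ($K{\left(m \right)} = \left(-19 + m\right) + 24 = 5 + m$)
$\left(K{\left(-58 \right)} + v\right) \left(j + 3704\right) = \left(\left(5 - 58\right) - 915\right) \left(602 + 3704\right) = \left(-53 - 915\right) 4306 = \left(-968\right) 4306 = -4168208$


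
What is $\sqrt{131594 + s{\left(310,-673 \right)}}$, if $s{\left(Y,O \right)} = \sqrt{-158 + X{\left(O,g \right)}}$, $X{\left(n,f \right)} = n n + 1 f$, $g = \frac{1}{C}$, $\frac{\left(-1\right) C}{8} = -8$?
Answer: $\frac{\sqrt{2105504 + 18 \sqrt{357745}}}{4} \approx 363.69$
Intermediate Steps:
$C = 64$ ($C = \left(-8\right) \left(-8\right) = 64$)
$g = \frac{1}{64} \approx 0.015625$
$X{\left(n,f \right)} = f + n^{2}$ ($X{\left(n,f \right)} = n^{2} + f = f + n^{2}$)
$s{\left(Y,O \right)} = \sqrt{- \frac{10111}{64} + O^{2}}$ ($s{\left(Y,O \right)} = \sqrt{-158 + \left(\frac{1}{64} + O^{2}\right)} = \sqrt{- \frac{10111}{64} + O^{2}}$)
$\sqrt{131594 + s{\left(310,-673 \right)}} = \sqrt{131594 + \frac{\sqrt{-10111 + 64 \left(-673\right)^{2}}}{8}} = \sqrt{131594 + \frac{\sqrt{-10111 + 64 \cdot 452929}}{8}} = \sqrt{131594 + \frac{\sqrt{-10111 + 28987456}}{8}} = \sqrt{131594 + \frac{\sqrt{28977345}}{8}} = \sqrt{131594 + \frac{9 \sqrt{357745}}{8}}$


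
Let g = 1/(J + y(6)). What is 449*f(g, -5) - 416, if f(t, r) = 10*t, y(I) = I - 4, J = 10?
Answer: -251/6 ≈ -41.833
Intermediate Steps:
y(I) = -4 + I
g = 1/12 (g = 1/(10 + (-4 + 6)) = 1/(10 + 2) = 1/12 ≈ 0.083333)
449*f(g, -5) - 416 = 449*(10*(1/12)) - 416 = 449*(⅚) - 416 = 2245/6 - 416 = -251/6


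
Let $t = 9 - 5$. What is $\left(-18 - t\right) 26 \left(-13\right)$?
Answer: $7436$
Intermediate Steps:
$t = 4$ ($t = 9 - 5 = 4$)
$\left(-18 - t\right) 26 \left(-13\right) = \left(-18 - 4\right) 26 \left(-13\right) = \left(-22\right) 26 \left(-13\right) = \left(-572\right) \left(-13\right) = 7436$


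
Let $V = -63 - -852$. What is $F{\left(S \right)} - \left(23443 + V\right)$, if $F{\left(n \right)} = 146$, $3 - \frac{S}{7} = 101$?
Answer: $-24086$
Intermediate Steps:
$S = -686$ ($S = 21 - 707 = -686$)
$V = 789$ ($V = -63 + 852 = 789$)
$F{\left(S \right)} - \left(23443 + V\right) = 146 - \left(23443 + 789\right) = 146 - 24232 = -24086$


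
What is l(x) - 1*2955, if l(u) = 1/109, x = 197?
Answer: -322094/109 ≈ -2955.0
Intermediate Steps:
l(u) = 1/109
l(x) - 1*2955 = 1/109 - 1*2955 = 1/109 - 2955 = -322094/109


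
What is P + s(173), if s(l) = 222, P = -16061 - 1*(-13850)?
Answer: -1989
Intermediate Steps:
P = -2211 (P = -16061 + 13850 = -2211)
P + s(173) = -2211 + 222 = -1989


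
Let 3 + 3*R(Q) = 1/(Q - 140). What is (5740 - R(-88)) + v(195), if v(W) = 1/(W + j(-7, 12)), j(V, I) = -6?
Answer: 82463821/14364 ≈ 5741.0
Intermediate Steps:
R(Q) = -1 + 1/(3*(-140 + Q)) (R(Q) = -1 + 1/(3*(Q - 140)) = -1 + 1/(3*(-140 + Q)))
v(W) = 1/(-6 + W) (v(W) = 1/(W - 6) = 1/(-6 + W))
(5740 - R(-88)) + v(195) = (5740 - (421/3 - 1*(-88))/(-140 - 88)) + 1/(-6 + 195) = (5740 - (421/3 + 88)/(-228)) + 1/189 = (5740 - (-1)*685/(228*3)) + 1/189 = (5740 - 1*(-685/684)) + 1/189 = (5740 + 685/684) + 1/189 = 3926845/684 + 1/189 = 82463821/14364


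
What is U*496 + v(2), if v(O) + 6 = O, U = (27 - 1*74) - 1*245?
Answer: -144836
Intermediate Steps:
U = -292 (U = (27 - 74) - 245 = -47 - 245 = -292)
v(O) = -6 + O
U*496 + v(2) = -292*496 + (-6 + 2) = -144832 - 4 = -144836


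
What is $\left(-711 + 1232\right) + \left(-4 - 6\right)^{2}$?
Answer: $621$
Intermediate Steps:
$\left(-711 + 1232\right) + \left(-4 - 6\right)^{2} = 521 + \left(-10\right)^{2} = 521 + 100 = 621$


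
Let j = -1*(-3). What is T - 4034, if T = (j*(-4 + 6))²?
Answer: -3998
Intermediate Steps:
j = 3
T = 36 (T = (3*(-4 + 6))² = (3*2)² = 6² = 36)
T - 4034 = 36 - 4034 = -3998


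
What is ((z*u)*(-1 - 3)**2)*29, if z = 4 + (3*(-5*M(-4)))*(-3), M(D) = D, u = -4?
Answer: 326656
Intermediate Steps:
z = -176 (z = 4 + (3*(-5*(-4)))*(-3) = 4 + (3*20)*(-3) = 4 + 60*(-3) = 4 - 180 = -176)
((z*u)*(-1 - 3)**2)*29 = ((-176*(-4))*(-1 - 3)**2)*29 = (704*(-4)**2)*29 = (704*16)*29 = 11264*29 = 326656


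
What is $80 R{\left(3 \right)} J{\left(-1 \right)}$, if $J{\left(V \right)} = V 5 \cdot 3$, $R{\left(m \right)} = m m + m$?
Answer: $-14400$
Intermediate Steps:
$R{\left(m \right)} = m + m^{2}$ ($R{\left(m \right)} = m^{2} + m = m + m^{2}$)
$J{\left(V \right)} = 15 V$ ($J{\left(V \right)} = 5 V 3 = 15 V$)
$80 R{\left(3 \right)} J{\left(-1 \right)} = 80 \cdot 3 \left(1 + 3\right) 15 \left(-1\right) = 80 \cdot 3 \cdot 4 \left(-15\right) = 80 \cdot 12 \left(-15\right) = 960 \left(-15\right) = -14400$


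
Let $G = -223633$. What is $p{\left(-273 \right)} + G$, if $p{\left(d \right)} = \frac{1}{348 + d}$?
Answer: $- \frac{16772474}{75} \approx -2.2363 \cdot 10^{5}$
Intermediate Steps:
$p{\left(-273 \right)} + G = \frac{1}{348 - 273} - 223633 = \frac{1}{75} - 223633 = - \frac{16772474}{75}$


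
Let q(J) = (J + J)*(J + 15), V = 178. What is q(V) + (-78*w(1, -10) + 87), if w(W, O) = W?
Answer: 68717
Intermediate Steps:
q(J) = 2*J*(15 + J) (q(J) = (2*J)*(15 + J) = 2*J*(15 + J))
q(V) + (-78*w(1, -10) + 87) = 2*178*(15 + 178) + (-78*1 + 87) = 2*178*193 + (-78 + 87) = 68708 + 9 = 68717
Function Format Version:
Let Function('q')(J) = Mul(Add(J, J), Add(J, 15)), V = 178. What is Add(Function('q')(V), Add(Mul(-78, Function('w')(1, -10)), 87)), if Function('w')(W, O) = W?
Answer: 68717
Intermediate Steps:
Function('q')(J) = Mul(2, J, Add(15, J)) (Function('q')(J) = Mul(Mul(2, J), Add(15, J)) = Mul(2, J, Add(15, J)))
Add(Function('q')(V), Add(Mul(-78, Function('w')(1, -10)), 87)) = Add(Mul(2, 178, Add(15, 178)), Add(Mul(-78, 1), 87)) = Add(Mul(2, 178, 193), Add(-78, 87)) = Add(68708, 9) = 68717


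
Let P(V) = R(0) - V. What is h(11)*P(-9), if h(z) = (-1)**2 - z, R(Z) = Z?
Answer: -90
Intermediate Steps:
h(z) = 1 - z
P(V) = -V (P(V) = 0 - V = -V)
h(11)*P(-9) = (1 - 1*11)*(-1*(-9)) = (1 - 11)*9 = -10*9 = -90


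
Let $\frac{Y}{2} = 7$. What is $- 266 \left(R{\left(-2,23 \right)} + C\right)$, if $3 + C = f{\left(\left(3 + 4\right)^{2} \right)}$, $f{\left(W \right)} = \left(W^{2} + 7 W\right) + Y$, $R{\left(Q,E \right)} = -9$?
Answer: $-730436$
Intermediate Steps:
$Y = 14$ ($Y = 2 \cdot 7 = 14$)
$f{\left(W \right)} = 14 + W^{2} + 7 W$ ($f{\left(W \right)} = \left(W^{2} + 7 W\right) + 14 = 14 + W^{2} + 7 W$)
$C = 2755$ ($C = -3 + \left(14 + \left(\left(3 + 4\right)^{2}\right)^{2} + 7 \left(3 + 4\right)^{2}\right) = -3 + \left(14 + \left(7^{2}\right)^{2} + 7 \cdot 7^{2}\right) = -3 + \left(14 + 49^{2} + 7 \cdot 49\right) = -3 + \left(14 + 2401 + 343\right) = -3 + 2758 = 2755$)
$- 266 \left(R{\left(-2,23 \right)} + C\right) = - 266 \left(-9 + 2755\right) = \left(-266\right) 2746 = -730436$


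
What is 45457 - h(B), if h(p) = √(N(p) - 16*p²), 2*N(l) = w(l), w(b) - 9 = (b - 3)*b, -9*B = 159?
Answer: 45457 - I*√173042/6 ≈ 45457.0 - 69.331*I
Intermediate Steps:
B = -53/3 (B = -⅑*159 = -53/3 ≈ -17.667)
w(b) = 9 + b*(-3 + b) (w(b) = 9 + (b - 3)*b = 9 + (-3 + b)*b = 9 + b*(-3 + b))
N(l) = 9/2 + l²/2 - 3*l/2 (N(l) = (9 + l² - 3*l)/2 = 9/2 + l²/2 - 3*l/2)
h(p) = √(9/2 - 31*p²/2 - 3*p/2) (h(p) = √((9/2 + p²/2 - 3*p/2) - 16*p²) = √(9/2 - 31*p²/2 - 3*p/2))
45457 - h(B) = 45457 - √(18 - 62*(-53/3)² - 6*(-53/3))/2 = 45457 - √(18 - 62*2809/9 + 106)/2 = 45457 - √(18 - 174158/9 + 106)/2 = 45457 - √(-173042/9)/2 = 45457 - I*√173042/3/2 = 45457 - I*√173042/6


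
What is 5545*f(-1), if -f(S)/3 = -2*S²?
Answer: 33270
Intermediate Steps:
f(S) = 6*S² (f(S) = -(-6)*S² = 6*S²)
5545*f(-1) = 5545*(6*(-1)²) = 5545*(6*1) = 5545*6 = 33270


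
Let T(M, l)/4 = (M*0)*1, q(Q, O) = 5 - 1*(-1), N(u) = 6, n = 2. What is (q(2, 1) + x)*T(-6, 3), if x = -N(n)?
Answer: 0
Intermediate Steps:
x = -6 (x = -1*6 = -6)
q(Q, O) = 6 (q(Q, O) = 5 + 1 = 6)
T(M, l) = 0 (T(M, l) = 4*((M*0)*1) = 4*(0*1) = 4*0 = 0)
(q(2, 1) + x)*T(-6, 3) = (6 - 6)*0 = 0*0 = 0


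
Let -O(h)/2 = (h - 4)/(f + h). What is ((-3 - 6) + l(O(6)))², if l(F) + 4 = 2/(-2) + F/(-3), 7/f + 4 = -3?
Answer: 42436/225 ≈ 188.60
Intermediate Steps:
f = -1 (f = 7/(-4 - 3) = 7/(-7) = 7*(-⅐) = -1)
O(h) = -2*(-4 + h)/(-1 + h) (O(h) = -2*(h - 4)/(-1 + h) = -2*(-4 + h)/(-1 + h))
l(F) = -5 - F/3 (l(F) = -4 + (2/(-2) + F/(-3)) = -4 + (2*(-½) + F*(-⅓)) = -4 + (-1 - F/3) = -5 - F/3)
((-3 - 6) + l(O(6)))² = ((-3 - 6) + (-5 - 2*(4 - 1*6)/(3*(-1 + 6))))² = (-9 + (-5 - 2*(4 - 6)/(3*5)))² = (-9 + (-5 - 2*(-2)/(3*5)))² = (-9 + (-5 - ⅓*(-⅘)))² = (-9 + (-5 + 4/15))² = (-9 - 71/15)² = (-206/15)² = 42436/225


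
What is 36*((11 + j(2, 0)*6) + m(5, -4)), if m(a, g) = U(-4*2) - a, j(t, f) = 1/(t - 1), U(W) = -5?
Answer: 252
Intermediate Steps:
j(t, f) = 1/(-1 + t)
m(a, g) = -5 - a
36*((11 + j(2, 0)*6) + m(5, -4)) = 36*((11 + 6/(-1 + 2)) + (-5 - 1*5)) = 36*((11 + 6/1) + (-5 - 5)) = 36*((11 + 1*6) - 10) = 36*((11 + 6) - 10) = 36*(17 - 10) = 36*7 = 252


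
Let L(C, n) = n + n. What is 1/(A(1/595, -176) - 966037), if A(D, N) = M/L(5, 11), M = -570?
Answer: -11/10626692 ≈ -1.0351e-6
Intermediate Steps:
L(C, n) = 2*n
A(D, N) = -285/11 (A(D, N) = -570/(2*11) = -570/22 = -570*1/22 = -285/11)
1/(A(1/595, -176) - 966037) = 1/(-285/11 - 966037) = 1/(-10626692/11) = -11/10626692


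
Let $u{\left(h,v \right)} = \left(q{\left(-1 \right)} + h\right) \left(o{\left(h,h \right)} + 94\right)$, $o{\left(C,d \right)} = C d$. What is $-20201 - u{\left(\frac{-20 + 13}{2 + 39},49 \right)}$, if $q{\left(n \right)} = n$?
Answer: $- \frac{1384686097}{68921} \approx -20091.0$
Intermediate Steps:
$u{\left(h,v \right)} = \left(-1 + h\right) \left(94 + h^{2}\right)$ ($u{\left(h,v \right)} = \left(-1 + h\right) \left(h h + 94\right) = \left(-1 + h\right) \left(h^{2} + 94\right) = \left(-1 + h\right) \left(94 + h^{2}\right)$)
$-20201 - u{\left(\frac{-20 + 13}{2 + 39},49 \right)} = -20201 - \left(-94 + \left(\frac{-20 + 13}{2 + 39}\right)^{3} - \left(\frac{-20 + 13}{2 + 39}\right)^{2} + 94 \frac{-20 + 13}{2 + 39}\right) = -20201 - \left(-94 + \left(- \frac{7}{41}\right)^{3} - \left(- \frac{7}{41}\right)^{2} + 94 \left(- \frac{7}{41}\right)\right) = -20201 - \left(-94 - \frac{343}{68921} - \frac{49}{1681} - \frac{658}{41}\right) = -20201 - - \frac{7587024}{68921} = -20201 + \frac{7587024}{68921} = - \frac{1384686097}{68921}$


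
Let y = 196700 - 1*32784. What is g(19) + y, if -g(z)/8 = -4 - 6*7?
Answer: 164284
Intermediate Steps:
y = 163916 (y = 196700 - 32784 = 163916)
g(z) = 368 (g(z) = -8*(-4 - 6*7) = -8*(-4 - 42) = -8*(-46) = 368)
g(19) + y = 368 + 163916 = 164284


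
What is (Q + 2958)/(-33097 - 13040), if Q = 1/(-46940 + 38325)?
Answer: -25483169/397470255 ≈ -0.064113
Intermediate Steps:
Q = -1/8615 (Q = 1/(-8615) = -1/8615 ≈ -0.00011608)
(Q + 2958)/(-33097 - 13040) = (-1/8615 + 2958)/(-33097 - 13040) = (25483169/8615)/(-46137) = (25483169/8615)*(-1/46137) = -25483169/397470255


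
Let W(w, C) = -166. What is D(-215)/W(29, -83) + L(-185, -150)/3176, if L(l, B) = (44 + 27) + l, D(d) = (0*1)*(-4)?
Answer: -57/1588 ≈ -0.035894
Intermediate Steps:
D(d) = 0 (D(d) = 0*(-4) = 0)
L(l, B) = 71 + l
D(-215)/W(29, -83) + L(-185, -150)/3176 = 0/(-166) + (71 - 185)/3176 = 0*(-1/166) - 114*1/3176 = 0 - 57/1588 = -57/1588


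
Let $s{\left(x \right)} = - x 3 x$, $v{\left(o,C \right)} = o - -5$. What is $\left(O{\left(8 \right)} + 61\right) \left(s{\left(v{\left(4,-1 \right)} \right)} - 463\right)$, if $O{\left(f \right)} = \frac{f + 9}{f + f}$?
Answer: $- \frac{350529}{8} \approx -43816.0$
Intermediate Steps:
$v{\left(o,C \right)} = 5 + o$ ($v{\left(o,C \right)} = o + 5 = 5 + o$)
$O{\left(f \right)} = \frac{9 + f}{2 f}$
$s{\left(x \right)} = - 3 x^{2}$ ($s{\left(x \right)} = - 3 x x = - 3 x^{2}$)
$\left(O{\left(8 \right)} + 61\right) \left(s{\left(v{\left(4,-1 \right)} \right)} - 463\right) = \left(\frac{9 + 8}{2 \cdot 8} + 61\right) \left(- 3 \left(5 + 4\right)^{2} - 463\right) = \left(\frac{1}{2} \cdot \frac{1}{8} \cdot 17 + 61\right) \left(- 3 \cdot 9^{2} - 463\right) = \left(\frac{17}{16} + 61\right) \left(\left(-3\right) 81 - 463\right) = \frac{993 \left(-243 - 463\right)}{16} = \frac{993}{16} \left(-706\right) = - \frac{350529}{8}$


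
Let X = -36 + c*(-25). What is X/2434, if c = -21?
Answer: 489/2434 ≈ 0.20090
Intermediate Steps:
X = 489 (X = -36 - 21*(-25) = -36 + 525 = 489)
X/2434 = 489/2434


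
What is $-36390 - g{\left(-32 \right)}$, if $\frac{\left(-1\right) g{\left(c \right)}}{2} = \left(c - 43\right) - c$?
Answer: $-36476$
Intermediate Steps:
$g{\left(c \right)} = 86$ ($g{\left(c \right)} = - 2 \left(\left(c - 43\right) - c\right) = - 2 \left(\left(-43 + c\right) - c\right) = \left(-2\right) \left(-43\right) = 86$)
$-36390 - g{\left(-32 \right)} = -36390 - 86 = -36476$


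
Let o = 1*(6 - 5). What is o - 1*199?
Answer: -198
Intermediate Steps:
o = 1 (o = 1*1 = 1)
o - 1*199 = 1 - 1*199 = 1 - 199 = -198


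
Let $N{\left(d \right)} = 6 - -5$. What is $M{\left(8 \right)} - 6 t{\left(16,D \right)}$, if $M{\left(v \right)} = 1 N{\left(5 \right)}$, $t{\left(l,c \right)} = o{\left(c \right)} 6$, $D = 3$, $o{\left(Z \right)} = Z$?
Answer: $-97$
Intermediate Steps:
$t{\left(l,c \right)} = 6 c$ ($t{\left(l,c \right)} = c 6 = 6 c$)
$N{\left(d \right)} = 11$ ($N{\left(d \right)} = 6 + 5 = 11$)
$M{\left(v \right)} = 11$ ($M{\left(v \right)} = 1 \cdot 11 = 11$)
$M{\left(8 \right)} - 6 t{\left(16,D \right)} = 11 - 6 \cdot 6 \cdot 3 = 11 - 108 = -97$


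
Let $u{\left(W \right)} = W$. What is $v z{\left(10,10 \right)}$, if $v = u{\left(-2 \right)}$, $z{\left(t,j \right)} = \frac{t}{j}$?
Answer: $-2$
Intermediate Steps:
$v = -2$
$v z{\left(10,10 \right)} = - 2 \cdot \frac{10}{10} = - 2 \cdot 10 \cdot \frac{1}{10} = \left(-2\right) 1 = -2$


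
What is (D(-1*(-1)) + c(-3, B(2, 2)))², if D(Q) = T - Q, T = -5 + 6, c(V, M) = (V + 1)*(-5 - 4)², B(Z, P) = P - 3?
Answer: 26244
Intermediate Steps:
B(Z, P) = -3 + P
c(V, M) = 81 + 81*V (c(V, M) = (1 + V)*(-9)² = (1 + V)*81 = 81 + 81*V)
T = 1
D(Q) = 1 - Q
(D(-1*(-1)) + c(-3, B(2, 2)))² = ((1 - (-1)*(-1)) + (81 + 81*(-3)))² = ((1 - 1*1) + (81 - 243))² = ((1 - 1) - 162)² = (0 - 162)² = (-162)² = 26244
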